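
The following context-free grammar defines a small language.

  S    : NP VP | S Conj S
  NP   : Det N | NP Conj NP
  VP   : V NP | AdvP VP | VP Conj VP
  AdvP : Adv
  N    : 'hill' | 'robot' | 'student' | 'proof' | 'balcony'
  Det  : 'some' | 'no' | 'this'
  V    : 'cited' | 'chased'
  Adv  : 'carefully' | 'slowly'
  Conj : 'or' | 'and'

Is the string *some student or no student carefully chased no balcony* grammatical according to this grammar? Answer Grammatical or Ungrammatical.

[S [NP [NP [Det some] [N student]] [Conj or] [NP [Det no] [N student]]] [VP [AdvP [Adv carefully]] [VP [V chased] [NP [Det no] [N balcony]]]]]
Every word is introduced by a lexical rule and the phrasal rules combine the resulting categories into a single S.

Grammatical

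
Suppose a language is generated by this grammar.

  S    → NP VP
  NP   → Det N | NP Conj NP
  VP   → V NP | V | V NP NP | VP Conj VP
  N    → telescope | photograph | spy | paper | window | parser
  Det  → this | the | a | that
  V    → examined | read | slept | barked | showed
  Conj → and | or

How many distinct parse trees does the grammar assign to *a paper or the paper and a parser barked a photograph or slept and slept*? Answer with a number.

4

Two of the 4 distinct bracketings:
[S [NP [NP [Det a] [N paper]] [Conj or] [NP [NP [Det the] [N paper]] [Conj and] [NP [Det a] [N parser]]]] [VP [VP [V barked] [NP [Det a] [N photograph]]] [Conj or] [VP [VP [V slept]] [Conj and] [VP [V slept]]]]]
[S [NP [NP [Det a] [N paper]] [Conj or] [NP [NP [Det the] [N paper]] [Conj and] [NP [Det a] [N parser]]]] [VP [VP [VP [V barked] [NP [Det a] [N photograph]]] [Conj or] [VP [V slept]]] [Conj and] [VP [V slept]]]]
The trees differ in how a recursive rule is bracketed over the same span.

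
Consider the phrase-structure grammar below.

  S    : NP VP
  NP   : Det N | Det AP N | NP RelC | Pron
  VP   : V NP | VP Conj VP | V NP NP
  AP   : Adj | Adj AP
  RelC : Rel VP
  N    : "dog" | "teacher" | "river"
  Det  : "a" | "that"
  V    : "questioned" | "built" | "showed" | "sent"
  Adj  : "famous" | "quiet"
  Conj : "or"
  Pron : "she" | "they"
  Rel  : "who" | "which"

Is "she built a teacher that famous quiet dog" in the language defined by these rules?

[S [NP [Pron she]] [VP [V built] [NP [Det a] [N teacher]] [NP [Det that] [AP [Adj famous] [AP [Adj quiet]]] [N dog]]]]
The bracketing above is licensed at every node by one of the given productions, with S at the root.

Grammatical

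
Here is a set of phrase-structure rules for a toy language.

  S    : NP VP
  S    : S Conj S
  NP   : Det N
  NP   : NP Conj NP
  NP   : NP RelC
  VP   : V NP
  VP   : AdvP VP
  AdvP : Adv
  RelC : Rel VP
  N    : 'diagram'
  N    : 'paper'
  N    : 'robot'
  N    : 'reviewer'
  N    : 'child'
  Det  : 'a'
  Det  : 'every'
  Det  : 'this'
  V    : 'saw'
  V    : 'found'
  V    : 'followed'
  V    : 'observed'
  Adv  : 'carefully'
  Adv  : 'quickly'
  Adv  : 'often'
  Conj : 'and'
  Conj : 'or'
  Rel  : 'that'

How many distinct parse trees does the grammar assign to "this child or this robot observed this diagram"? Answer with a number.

[S [NP [NP [Det this] [N child]] [Conj or] [NP [Det this] [N robot]]] [VP [V observed] [NP [Det this] [N diagram]]]]
No rule offers an alternative attachment or grouping for any span, so this is the only derivation.

1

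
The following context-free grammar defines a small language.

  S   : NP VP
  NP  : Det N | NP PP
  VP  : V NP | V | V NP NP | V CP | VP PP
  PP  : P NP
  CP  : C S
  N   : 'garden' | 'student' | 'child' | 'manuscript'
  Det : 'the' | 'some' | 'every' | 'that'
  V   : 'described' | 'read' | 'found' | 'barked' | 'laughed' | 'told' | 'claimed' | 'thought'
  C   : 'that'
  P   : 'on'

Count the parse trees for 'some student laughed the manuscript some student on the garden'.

The two bracketings:
[S [NP [Det some] [N student]] [VP [V laughed] [NP [Det the] [N manuscript]] [NP [NP [Det some] [N student]] [PP [P on] [NP [Det the] [N garden]]]]]]
[S [NP [Det some] [N student]] [VP [VP [V laughed] [NP [Det the] [N manuscript]] [NP [Det some] [N student]]] [PP [P on] [NP [Det the] [N garden]]]]]
The difference turns on whether NP → NP PP is used at the relevant span, versus an alternative expansion of NP.

2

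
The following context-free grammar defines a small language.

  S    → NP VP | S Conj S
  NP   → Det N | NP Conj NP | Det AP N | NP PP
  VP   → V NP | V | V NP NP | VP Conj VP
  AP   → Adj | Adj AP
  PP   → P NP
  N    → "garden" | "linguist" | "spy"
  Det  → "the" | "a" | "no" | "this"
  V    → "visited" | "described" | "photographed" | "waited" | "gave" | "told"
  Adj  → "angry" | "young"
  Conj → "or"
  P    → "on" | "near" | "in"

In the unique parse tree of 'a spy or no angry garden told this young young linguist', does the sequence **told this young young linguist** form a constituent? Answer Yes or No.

Yes

[S [NP [NP [Det a] [N spy]] [Conj or] [NP [Det no] [AP [Adj angry]] [N garden]]] [VP [V told] [NP [Det this] [AP [Adj young] [AP [Adj young]]] [N linguist]]]]
The words 'told this young young linguist' are exhaustively dominated by a single VP node (built by VP → V NP), so they form a constituent.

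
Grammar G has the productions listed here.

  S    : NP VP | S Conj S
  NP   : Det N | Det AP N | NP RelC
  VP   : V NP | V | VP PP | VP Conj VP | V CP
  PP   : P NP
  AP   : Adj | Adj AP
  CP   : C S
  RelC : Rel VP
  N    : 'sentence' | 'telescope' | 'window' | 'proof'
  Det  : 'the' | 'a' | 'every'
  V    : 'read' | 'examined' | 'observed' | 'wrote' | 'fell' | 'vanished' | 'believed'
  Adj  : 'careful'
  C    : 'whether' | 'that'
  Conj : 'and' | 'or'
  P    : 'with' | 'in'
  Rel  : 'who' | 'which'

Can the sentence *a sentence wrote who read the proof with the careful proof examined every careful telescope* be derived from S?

Ungrammatical

For S → NP VP, the only prefix that parses as NP is 'a sentence', but the remainder 'wrote who read the proof with the careful proof examined every careful telescope' is not a VP under these rules. The alternative S rule S → S Conj S likewise has no satisfying split.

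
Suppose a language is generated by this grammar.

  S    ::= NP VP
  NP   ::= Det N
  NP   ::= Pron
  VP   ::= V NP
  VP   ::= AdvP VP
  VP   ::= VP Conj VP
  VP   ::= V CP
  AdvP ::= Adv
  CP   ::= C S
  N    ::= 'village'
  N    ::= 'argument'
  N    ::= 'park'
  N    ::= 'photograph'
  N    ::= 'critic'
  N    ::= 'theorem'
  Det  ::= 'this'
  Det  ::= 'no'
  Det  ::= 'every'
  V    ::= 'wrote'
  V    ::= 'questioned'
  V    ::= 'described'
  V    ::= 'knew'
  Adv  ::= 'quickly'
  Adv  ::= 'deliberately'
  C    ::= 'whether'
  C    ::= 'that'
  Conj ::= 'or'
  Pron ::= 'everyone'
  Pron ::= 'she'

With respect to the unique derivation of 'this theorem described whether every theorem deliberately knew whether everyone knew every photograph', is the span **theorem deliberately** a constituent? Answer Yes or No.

No

[S [NP [Det this] [N theorem]] [VP [V described] [CP [C whether] [S [NP [Det every] [N theorem]] [VP [AdvP [Adv deliberately]] [VP [V knew] [CP [C whether] [S [NP [Pron everyone]] [VP [V knew] [NP [Det every] [N photograph]]]]]]]]]]]
The smallest constituent containing 'theorem deliberately' is the S spanning 'every theorem deliberately knew whether everyone knew every photograph'; no single node in the tree dominates exactly the given words.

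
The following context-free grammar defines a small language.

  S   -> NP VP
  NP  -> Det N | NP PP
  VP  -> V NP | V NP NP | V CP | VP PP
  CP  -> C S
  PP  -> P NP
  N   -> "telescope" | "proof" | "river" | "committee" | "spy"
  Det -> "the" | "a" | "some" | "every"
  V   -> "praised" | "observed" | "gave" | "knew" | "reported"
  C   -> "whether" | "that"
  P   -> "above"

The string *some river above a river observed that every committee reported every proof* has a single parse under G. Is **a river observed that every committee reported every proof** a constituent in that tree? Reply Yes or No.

No

[S [NP [NP [Det some] [N river]] [PP [P above] [NP [Det a] [N river]]]] [VP [V observed] [CP [C that] [S [NP [Det every] [N committee]] [VP [V reported] [NP [Det every] [N proof]]]]]]]
The smallest constituent containing 'a river observed that every committee reported every proof' is the S spanning 'some river above a river observed that every committee reported every proof'; no single node in the tree dominates exactly the given words.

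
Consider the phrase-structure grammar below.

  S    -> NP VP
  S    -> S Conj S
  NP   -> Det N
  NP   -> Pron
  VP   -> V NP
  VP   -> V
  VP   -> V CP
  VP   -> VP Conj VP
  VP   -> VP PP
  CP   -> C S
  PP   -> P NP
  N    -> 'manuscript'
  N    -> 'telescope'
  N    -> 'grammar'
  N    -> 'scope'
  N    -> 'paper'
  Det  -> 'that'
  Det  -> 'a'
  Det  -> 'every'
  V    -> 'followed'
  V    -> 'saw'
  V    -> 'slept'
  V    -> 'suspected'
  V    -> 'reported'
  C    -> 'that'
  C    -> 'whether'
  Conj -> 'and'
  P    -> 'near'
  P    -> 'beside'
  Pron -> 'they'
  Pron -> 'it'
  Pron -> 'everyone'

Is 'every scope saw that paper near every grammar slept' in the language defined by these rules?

For S → NP VP, the only prefix that parses as NP is 'every scope', but the remainder 'saw that paper near every grammar slept' is not a VP under these rules. The alternative S rule S → S Conj S likewise has no satisfying split.

Ungrammatical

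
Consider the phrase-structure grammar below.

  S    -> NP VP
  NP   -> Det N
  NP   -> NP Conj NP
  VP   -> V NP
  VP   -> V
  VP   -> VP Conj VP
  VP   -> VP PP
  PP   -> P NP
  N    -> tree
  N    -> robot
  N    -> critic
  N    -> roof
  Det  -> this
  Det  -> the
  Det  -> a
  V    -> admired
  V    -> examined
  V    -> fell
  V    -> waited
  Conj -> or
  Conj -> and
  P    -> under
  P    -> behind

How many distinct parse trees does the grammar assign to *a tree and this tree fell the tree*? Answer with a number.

1

[S [NP [NP [Det a] [N tree]] [Conj and] [NP [Det this] [N tree]]] [VP [V fell] [NP [Det the] [N tree]]]]
No rule offers an alternative attachment or grouping for any span, so this is the only derivation.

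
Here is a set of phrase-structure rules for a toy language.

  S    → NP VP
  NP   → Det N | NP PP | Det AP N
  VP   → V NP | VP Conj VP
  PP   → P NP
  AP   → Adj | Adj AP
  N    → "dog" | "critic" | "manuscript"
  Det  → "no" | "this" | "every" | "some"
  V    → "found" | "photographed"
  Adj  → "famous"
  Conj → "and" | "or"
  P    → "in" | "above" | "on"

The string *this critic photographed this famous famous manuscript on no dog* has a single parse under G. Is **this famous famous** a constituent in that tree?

No

[S [NP [Det this] [N critic]] [VP [V photographed] [NP [NP [Det this] [AP [Adj famous] [AP [Adj famous]]] [N manuscript]] [PP [P on] [NP [Det no] [N dog]]]]]]
The smallest constituent containing 'this famous famous' is the NP spanning 'this famous famous manuscript'; no single node in the tree dominates exactly the given words.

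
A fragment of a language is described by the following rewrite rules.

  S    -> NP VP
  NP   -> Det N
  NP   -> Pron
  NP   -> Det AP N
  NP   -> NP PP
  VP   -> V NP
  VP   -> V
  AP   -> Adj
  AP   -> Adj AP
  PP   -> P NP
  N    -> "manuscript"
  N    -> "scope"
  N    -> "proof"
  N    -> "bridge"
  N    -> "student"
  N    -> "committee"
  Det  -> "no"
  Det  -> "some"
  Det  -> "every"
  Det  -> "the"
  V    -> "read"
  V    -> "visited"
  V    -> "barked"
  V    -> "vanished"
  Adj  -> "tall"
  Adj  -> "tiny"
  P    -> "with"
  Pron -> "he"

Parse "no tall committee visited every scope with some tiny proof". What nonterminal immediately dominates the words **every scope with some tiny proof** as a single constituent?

NP

S
  NP
    Det: no
    AP
      Adj: tall
    N: committee
  VP
    V: visited
    NP
      NP
        Det: every
        N: scope
      PP
        P: with
        NP
          Det: some
          AP
            Adj: tiny
          N: proof
The span 'every scope with some tiny proof' is the NP node built by NP → NP PP.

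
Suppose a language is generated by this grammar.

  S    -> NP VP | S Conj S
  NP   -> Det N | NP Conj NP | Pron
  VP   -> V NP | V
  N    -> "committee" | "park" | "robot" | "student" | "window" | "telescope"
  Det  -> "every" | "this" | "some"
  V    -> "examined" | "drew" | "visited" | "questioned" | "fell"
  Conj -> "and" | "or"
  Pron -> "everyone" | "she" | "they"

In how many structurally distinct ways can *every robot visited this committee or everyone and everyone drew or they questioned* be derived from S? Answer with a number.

Two of the 4 distinct bracketings:
[S [S [NP [Det every] [N robot]] [VP [V visited] [NP [Det this] [N committee]]]] [Conj or] [S [S [NP [NP [Pron everyone]] [Conj and] [NP [Pron everyone]]] [VP [V drew]]] [Conj or] [S [NP [Pron they]] [VP [V questioned]]]]]
[S [S [NP [Det every] [N robot]] [VP [V visited] [NP [NP [Det this] [N committee]] [Conj or] [NP [Pron everyone]]]]] [Conj and] [S [S [NP [Pron everyone]] [VP [V drew]]] [Conj or] [S [NP [Pron they]] [VP [V questioned]]]]]
The trees differ in how a recursive rule is bracketed over the same span.

4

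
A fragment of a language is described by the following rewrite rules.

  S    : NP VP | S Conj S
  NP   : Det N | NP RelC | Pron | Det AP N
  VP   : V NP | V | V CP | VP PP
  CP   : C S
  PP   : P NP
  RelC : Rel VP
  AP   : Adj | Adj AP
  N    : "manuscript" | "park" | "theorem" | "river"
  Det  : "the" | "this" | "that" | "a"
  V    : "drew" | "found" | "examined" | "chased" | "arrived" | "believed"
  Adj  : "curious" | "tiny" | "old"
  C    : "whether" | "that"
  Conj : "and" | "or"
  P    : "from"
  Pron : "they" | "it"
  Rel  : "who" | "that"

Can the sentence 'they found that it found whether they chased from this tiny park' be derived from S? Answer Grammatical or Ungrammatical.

S
  NP
    Pron: they
  VP
    V: found
    CP
      C: that
      S
        NP
          Pron: it
        VP
          V: found
          CP
            C: whether
            S
              NP
                Pron: they
              VP
                VP
                  V: chased
                PP
                  P: from
                  NP
                    Det: this
                    AP
                      Adj: tiny
                    N: park
Each bracket corresponds to one application of a listed rule, so the string is derivable from S.

Grammatical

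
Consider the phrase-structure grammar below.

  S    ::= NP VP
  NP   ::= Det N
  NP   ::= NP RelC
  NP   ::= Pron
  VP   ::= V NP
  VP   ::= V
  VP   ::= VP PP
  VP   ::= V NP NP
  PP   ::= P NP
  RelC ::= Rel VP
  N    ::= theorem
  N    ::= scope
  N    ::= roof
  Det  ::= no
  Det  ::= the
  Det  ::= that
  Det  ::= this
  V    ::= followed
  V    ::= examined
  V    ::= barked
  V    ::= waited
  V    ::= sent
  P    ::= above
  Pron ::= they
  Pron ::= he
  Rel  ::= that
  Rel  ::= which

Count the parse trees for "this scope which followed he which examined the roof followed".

Two of the 3 distinct bracketings:
[S [NP [NP [Det this] [N scope]] [RelC [Rel which] [VP [V followed] [NP [NP [Pron he]] [RelC [Rel which] [VP [V examined] [NP [Det the] [N roof]]]]]]]] [VP [V followed]]]
[S [NP [NP [Det this] [N scope]] [RelC [Rel which] [VP [V followed] [NP [NP [Pron he]] [RelC [Rel which] [VP [V examined]]]] [NP [Det the] [N roof]]]]] [VP [V followed]]]
The difference turns on whether VP → V NP is used at the relevant span, versus an alternative expansion of VP.

3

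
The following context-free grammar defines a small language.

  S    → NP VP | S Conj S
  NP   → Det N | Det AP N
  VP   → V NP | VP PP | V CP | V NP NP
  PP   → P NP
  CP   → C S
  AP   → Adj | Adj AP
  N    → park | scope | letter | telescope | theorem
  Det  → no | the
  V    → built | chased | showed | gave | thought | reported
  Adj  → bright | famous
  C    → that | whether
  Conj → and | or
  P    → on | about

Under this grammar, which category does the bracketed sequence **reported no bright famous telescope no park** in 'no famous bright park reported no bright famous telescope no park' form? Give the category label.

VP

S
  NP
    Det: no
    AP
      Adj: famous
      AP
        Adj: bright
    N: park
  VP
    V: reported
    NP
      Det: no
      AP
        Adj: bright
        AP
          Adj: famous
      N: telescope
    NP
      Det: no
      N: park
The span 'reported no bright famous telescope no park' is the VP node built by VP → V NP NP.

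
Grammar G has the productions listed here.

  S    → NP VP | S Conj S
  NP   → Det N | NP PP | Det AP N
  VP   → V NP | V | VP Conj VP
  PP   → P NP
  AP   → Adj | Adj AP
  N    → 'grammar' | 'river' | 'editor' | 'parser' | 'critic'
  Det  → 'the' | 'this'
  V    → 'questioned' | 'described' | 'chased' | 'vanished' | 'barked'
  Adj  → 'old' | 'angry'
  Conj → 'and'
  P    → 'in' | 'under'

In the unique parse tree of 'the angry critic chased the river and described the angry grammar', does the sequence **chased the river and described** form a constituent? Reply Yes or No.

[S [NP [Det the] [AP [Adj angry]] [N critic]] [VP [VP [V chased] [NP [Det the] [N river]]] [Conj and] [VP [V described] [NP [Det the] [AP [Adj angry]] [N grammar]]]]]
The smallest constituent containing 'chased the river and described' is the VP spanning 'chased the river and described the angry grammar'; no single node in the tree dominates exactly the given words.

No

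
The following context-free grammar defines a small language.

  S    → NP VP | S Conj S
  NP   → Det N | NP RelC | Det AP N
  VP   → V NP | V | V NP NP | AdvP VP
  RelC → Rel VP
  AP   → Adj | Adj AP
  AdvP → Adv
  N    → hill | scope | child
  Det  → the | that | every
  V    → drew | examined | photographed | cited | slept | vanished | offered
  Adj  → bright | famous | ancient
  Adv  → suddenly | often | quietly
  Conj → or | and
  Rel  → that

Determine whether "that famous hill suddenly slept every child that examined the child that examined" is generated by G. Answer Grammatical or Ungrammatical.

S
  NP
    Det: that
    AP
      Adj: famous
    N: hill
  VP
    AdvP
      Adv: suddenly
    VP
      V: slept
      NP
        NP
          Det: every
          N: child
        RelC
          Rel: that
          VP
            V: examined
            NP
              NP
                Det: the
                N: child
              RelC
                Rel: that
                VP
                  V: examined
Every word is introduced by a lexical rule and the phrasal rules combine the resulting categories into a single S.

Grammatical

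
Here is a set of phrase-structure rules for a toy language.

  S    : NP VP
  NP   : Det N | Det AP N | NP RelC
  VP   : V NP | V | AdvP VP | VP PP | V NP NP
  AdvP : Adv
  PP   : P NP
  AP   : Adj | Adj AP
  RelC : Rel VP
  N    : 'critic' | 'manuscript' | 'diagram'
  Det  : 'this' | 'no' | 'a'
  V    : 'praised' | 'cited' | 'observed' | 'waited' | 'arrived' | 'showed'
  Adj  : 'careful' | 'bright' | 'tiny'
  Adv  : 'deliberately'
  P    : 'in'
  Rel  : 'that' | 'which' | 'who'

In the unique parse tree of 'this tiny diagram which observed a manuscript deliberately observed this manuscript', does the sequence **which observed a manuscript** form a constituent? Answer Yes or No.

[S [NP [NP [Det this] [AP [Adj tiny]] [N diagram]] [RelC [Rel which] [VP [V observed] [NP [Det a] [N manuscript]]]]] [VP [AdvP [Adv deliberately]] [VP [V observed] [NP [Det this] [N manuscript]]]]]
The words 'which observed a manuscript' are exhaustively dominated by a single RelC node (built by RelC → Rel VP), so they form a constituent.

Yes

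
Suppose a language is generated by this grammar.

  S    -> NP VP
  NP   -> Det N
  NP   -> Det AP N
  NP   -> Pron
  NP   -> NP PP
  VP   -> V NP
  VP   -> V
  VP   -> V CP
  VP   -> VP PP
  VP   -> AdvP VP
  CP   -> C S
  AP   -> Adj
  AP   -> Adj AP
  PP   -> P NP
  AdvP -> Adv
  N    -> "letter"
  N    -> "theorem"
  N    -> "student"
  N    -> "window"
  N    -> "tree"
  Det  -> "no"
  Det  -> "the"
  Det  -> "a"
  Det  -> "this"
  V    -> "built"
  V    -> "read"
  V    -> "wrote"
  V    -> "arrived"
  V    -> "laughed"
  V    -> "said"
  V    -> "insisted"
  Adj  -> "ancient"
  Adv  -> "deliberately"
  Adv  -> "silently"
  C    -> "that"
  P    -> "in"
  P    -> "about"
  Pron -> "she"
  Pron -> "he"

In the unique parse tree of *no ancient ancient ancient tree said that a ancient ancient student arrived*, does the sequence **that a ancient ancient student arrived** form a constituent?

[S [NP [Det no] [AP [Adj ancient] [AP [Adj ancient] [AP [Adj ancient]]]] [N tree]] [VP [V said] [CP [C that] [S [NP [Det a] [AP [Adj ancient] [AP [Adj ancient]]] [N student]] [VP [V arrived]]]]]]
The words 'that a ancient ancient student arrived' are exhaustively dominated by a single CP node (built by CP → C S), so they form a constituent.

Yes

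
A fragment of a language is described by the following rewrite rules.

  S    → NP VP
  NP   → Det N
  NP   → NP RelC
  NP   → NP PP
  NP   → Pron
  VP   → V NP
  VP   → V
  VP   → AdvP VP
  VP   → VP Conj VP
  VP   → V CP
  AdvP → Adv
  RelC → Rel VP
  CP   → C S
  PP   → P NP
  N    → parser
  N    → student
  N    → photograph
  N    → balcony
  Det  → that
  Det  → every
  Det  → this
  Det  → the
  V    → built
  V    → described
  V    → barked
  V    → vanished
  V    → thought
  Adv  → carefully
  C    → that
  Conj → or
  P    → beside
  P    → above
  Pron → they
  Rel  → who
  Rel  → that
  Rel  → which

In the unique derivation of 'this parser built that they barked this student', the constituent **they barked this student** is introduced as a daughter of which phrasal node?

[S [NP [Det this] [N parser]] [VP [V built] [CP [C that] [S [NP [Pron they]] [VP [V barked] [NP [Det this] [N student]]]]]]]
The span 'they barked this student' is the S node built by S → NP VP.
Its mother is the CP built by CP → C S.

CP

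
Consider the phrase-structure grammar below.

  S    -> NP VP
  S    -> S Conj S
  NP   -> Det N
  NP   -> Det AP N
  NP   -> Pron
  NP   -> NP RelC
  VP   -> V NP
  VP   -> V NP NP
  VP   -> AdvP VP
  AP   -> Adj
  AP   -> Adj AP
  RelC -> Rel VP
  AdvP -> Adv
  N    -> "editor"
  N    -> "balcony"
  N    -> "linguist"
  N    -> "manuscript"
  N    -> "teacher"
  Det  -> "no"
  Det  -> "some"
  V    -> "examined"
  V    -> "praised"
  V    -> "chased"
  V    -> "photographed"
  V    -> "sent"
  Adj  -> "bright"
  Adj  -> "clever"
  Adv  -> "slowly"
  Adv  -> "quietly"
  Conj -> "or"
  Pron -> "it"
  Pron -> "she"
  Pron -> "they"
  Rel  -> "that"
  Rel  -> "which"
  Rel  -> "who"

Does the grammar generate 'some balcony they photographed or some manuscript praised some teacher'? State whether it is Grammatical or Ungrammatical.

Ungrammatical

A V word can never sit immediately before a Conj word in any string this grammar generates, so the substring 'photographed or' rules out a derivation.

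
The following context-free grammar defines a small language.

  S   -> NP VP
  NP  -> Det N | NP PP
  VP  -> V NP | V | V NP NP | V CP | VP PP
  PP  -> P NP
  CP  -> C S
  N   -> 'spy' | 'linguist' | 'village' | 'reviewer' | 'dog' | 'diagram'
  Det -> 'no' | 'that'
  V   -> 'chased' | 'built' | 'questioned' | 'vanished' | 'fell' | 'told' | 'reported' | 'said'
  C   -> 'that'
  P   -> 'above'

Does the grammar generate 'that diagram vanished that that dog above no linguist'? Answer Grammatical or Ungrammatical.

For S → NP VP, the only prefix that parses as NP is 'that diagram', but the remainder 'vanished that that dog above no linguist' is not a VP under these rules.

Ungrammatical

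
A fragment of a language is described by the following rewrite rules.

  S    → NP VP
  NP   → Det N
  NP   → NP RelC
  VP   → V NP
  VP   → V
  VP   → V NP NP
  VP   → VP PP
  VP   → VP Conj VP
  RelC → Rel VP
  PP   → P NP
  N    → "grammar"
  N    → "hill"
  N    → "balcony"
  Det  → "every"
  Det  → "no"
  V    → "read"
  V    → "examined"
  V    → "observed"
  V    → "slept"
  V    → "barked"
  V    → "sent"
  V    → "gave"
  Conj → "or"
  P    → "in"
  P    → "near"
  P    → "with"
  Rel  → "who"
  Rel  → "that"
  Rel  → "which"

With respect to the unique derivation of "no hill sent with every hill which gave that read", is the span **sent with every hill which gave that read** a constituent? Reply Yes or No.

Yes

[S [NP [Det no] [N hill]] [VP [VP [V sent]] [PP [P with] [NP [NP [NP [Det every] [N hill]] [RelC [Rel which] [VP [V gave]]]] [RelC [Rel that] [VP [V read]]]]]]]
The words 'sent with every hill which gave that read' are exhaustively dominated by a single VP node (built by VP → VP PP), so they form a constituent.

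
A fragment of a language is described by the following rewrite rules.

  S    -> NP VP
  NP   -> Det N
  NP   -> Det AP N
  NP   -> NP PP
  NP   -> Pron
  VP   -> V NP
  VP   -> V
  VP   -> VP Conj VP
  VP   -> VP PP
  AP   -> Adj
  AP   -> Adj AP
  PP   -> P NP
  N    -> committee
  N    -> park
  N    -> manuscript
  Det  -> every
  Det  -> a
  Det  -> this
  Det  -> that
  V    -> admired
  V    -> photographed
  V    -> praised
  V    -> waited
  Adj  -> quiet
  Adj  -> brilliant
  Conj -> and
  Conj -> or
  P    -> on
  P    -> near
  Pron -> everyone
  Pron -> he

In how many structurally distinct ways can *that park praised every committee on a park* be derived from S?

The two bracketings:
[S [NP [Det that] [N park]] [VP [V praised] [NP [NP [Det every] [N committee]] [PP [P on] [NP [Det a] [N park]]]]]]
[S [NP [Det that] [N park]] [VP [VP [V praised] [NP [Det every] [N committee]]] [PP [P on] [NP [Det a] [N park]]]]]
The difference turns on whether NP → NP PP is used at the relevant span, versus an alternative expansion of NP.

2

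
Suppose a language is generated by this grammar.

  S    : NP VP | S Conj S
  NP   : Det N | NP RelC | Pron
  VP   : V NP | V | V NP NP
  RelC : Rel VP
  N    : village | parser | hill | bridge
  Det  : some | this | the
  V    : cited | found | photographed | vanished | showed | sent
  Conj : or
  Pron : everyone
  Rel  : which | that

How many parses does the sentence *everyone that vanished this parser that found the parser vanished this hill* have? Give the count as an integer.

3

Two of the 3 distinct bracketings:
[S [NP [NP [Pron everyone]] [RelC [Rel that] [VP [V vanished] [NP [NP [Det this] [N parser]] [RelC [Rel that] [VP [V found] [NP [Det the] [N parser]]]]]]]] [VP [V vanished] [NP [Det this] [N hill]]]]
[S [NP [NP [Pron everyone]] [RelC [Rel that] [VP [V vanished] [NP [NP [Det this] [N parser]] [RelC [Rel that] [VP [V found]]]] [NP [Det the] [N parser]]]]] [VP [V vanished] [NP [Det this] [N hill]]]]
The difference turns on whether VP → V is used at the relevant span, versus an alternative expansion of VP.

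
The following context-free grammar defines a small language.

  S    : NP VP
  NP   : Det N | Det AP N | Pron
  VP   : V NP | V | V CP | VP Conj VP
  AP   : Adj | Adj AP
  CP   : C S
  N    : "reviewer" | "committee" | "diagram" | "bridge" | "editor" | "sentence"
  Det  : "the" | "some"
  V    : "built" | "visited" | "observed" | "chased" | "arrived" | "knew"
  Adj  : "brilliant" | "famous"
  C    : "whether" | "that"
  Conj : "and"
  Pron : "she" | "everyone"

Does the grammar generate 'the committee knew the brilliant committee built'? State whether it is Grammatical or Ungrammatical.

Ungrammatical

For S → NP VP, the only prefix that parses as NP is 'the committee', but the remainder 'knew the brilliant committee built' is not a VP under these rules.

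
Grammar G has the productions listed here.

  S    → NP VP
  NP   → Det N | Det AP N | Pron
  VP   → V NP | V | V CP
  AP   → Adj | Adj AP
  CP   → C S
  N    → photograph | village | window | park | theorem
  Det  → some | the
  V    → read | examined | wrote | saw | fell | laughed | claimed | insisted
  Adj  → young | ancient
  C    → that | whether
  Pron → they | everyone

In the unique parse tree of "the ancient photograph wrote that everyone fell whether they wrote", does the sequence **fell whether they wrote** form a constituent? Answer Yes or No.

[S [NP [Det the] [AP [Adj ancient]] [N photograph]] [VP [V wrote] [CP [C that] [S [NP [Pron everyone]] [VP [V fell] [CP [C whether] [S [NP [Pron they]] [VP [V wrote]]]]]]]]]
The words 'fell whether they wrote' are exhaustively dominated by a single VP node (built by VP → V CP), so they form a constituent.

Yes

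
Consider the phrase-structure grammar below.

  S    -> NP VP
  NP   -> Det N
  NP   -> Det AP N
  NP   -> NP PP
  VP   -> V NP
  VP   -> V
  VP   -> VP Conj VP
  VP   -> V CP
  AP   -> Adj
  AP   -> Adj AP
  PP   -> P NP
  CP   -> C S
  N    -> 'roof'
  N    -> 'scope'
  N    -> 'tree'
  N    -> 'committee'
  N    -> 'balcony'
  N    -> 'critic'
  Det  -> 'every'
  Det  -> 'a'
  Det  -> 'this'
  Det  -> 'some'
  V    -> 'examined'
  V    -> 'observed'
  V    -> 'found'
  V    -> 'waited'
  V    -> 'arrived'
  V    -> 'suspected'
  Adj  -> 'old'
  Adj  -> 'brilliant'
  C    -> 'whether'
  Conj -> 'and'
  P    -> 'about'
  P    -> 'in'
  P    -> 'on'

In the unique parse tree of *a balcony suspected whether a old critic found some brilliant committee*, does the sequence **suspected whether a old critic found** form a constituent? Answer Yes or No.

No

[S [NP [Det a] [N balcony]] [VP [V suspected] [CP [C whether] [S [NP [Det a] [AP [Adj old]] [N critic]] [VP [V found] [NP [Det some] [AP [Adj brilliant]] [N committee]]]]]]]
The smallest constituent containing 'suspected whether a old critic found' is the VP spanning 'suspected whether a old critic found some brilliant committee'; no single node in the tree dominates exactly the given words.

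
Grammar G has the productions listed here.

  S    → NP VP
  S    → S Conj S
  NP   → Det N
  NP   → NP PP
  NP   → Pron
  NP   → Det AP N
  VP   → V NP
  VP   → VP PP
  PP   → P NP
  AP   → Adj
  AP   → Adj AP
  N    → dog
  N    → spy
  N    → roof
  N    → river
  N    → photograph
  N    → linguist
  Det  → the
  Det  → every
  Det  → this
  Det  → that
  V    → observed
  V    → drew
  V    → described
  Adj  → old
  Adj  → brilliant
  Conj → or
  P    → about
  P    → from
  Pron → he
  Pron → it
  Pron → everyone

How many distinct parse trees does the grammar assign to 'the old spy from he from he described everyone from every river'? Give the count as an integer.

4

Two of the 4 distinct bracketings:
[S [NP [NP [Det the] [AP [Adj old]] [N spy]] [PP [P from] [NP [NP [Pron he]] [PP [P from] [NP [Pron he]]]]]] [VP [V described] [NP [NP [Pron everyone]] [PP [P from] [NP [Det every] [N river]]]]]]
[S [NP [NP [Det the] [AP [Adj old]] [N spy]] [PP [P from] [NP [NP [Pron he]] [PP [P from] [NP [Pron he]]]]]] [VP [VP [V described] [NP [Pron everyone]]] [PP [P from] [NP [Det every] [N river]]]]]
The difference turns on whether VP → VP PP is used at the relevant span, versus an alternative expansion of VP.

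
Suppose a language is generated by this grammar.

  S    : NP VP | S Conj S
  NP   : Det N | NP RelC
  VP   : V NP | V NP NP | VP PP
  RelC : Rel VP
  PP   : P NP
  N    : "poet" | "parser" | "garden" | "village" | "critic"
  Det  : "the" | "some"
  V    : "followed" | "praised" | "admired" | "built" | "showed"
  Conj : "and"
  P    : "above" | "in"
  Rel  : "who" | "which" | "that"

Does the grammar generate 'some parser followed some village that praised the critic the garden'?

Grammatical

S
  NP
    Det: some
    N: parser
  VP
    V: followed
    NP
      NP
        Det: some
        N: village
      RelC
        Rel: that
        VP
          V: praised
          NP
            Det: the
            N: critic
          NP
            Det: the
            N: garden
Each bracket corresponds to one application of a listed rule, so the string is derivable from S.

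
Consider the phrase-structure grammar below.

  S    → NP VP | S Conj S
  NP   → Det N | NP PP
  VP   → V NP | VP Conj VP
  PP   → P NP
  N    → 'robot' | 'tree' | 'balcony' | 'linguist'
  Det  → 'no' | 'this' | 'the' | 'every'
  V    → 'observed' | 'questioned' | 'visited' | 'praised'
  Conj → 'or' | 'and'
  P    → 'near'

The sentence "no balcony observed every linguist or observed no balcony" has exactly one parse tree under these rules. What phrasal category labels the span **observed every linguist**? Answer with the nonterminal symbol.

VP

[S [NP [Det no] [N balcony]] [VP [VP [V observed] [NP [Det every] [N linguist]]] [Conj or] [VP [V observed] [NP [Det no] [N balcony]]]]]
The span 'observed every linguist' is the VP node built by VP → V NP.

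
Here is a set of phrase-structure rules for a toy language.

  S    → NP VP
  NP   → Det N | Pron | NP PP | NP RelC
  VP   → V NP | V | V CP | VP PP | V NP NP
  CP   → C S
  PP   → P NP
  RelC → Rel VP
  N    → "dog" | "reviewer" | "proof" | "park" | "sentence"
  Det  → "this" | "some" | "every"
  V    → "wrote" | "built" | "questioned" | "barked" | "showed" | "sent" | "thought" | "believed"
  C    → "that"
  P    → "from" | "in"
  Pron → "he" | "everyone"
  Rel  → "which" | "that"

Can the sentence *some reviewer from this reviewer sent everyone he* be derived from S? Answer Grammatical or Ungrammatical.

Grammatical

[S [NP [NP [Det some] [N reviewer]] [PP [P from] [NP [Det this] [N reviewer]]]] [VP [V sent] [NP [Pron everyone]] [NP [Pron he]]]]
Every word is introduced by a lexical rule and the phrasal rules combine the resulting categories into a single S.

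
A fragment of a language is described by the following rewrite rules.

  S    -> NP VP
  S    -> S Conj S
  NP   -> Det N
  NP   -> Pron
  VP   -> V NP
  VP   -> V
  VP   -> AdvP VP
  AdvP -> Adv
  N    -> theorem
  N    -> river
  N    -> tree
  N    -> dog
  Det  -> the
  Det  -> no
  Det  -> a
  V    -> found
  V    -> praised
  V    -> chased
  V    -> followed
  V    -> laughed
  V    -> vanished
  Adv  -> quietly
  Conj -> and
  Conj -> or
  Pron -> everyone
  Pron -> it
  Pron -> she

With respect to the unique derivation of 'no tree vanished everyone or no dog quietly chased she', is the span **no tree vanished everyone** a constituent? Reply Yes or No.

Yes

[S [S [NP [Det no] [N tree]] [VP [V vanished] [NP [Pron everyone]]]] [Conj or] [S [NP [Det no] [N dog]] [VP [AdvP [Adv quietly]] [VP [V chased] [NP [Pron she]]]]]]
The words 'no tree vanished everyone' are exhaustively dominated by a single S node (built by S → NP VP), so they form a constituent.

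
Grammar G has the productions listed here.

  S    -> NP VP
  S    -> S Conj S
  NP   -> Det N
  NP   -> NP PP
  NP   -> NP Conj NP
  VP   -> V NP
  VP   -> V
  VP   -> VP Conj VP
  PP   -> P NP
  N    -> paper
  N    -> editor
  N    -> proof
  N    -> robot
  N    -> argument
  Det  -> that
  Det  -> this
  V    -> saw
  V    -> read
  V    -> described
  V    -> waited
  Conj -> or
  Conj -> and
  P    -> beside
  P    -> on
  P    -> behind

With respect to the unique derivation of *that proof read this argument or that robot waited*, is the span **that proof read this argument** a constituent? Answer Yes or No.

[S [S [NP [Det that] [N proof]] [VP [V read] [NP [Det this] [N argument]]]] [Conj or] [S [NP [Det that] [N robot]] [VP [V waited]]]]
The words 'that proof read this argument' are exhaustively dominated by a single S node (built by S → NP VP), so they form a constituent.

Yes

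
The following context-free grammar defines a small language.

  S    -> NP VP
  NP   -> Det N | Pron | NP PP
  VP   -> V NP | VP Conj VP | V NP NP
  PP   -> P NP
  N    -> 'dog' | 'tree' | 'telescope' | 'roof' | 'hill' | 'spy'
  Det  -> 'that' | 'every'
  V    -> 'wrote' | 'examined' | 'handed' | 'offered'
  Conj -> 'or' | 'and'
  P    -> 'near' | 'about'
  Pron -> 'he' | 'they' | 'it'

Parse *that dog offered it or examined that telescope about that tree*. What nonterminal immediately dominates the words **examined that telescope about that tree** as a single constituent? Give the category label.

VP

[S [NP [Det that] [N dog]] [VP [VP [V offered] [NP [Pron it]]] [Conj or] [VP [V examined] [NP [NP [Det that] [N telescope]] [PP [P about] [NP [Det that] [N tree]]]]]]]
The span 'examined that telescope about that tree' is the VP node built by VP → V NP.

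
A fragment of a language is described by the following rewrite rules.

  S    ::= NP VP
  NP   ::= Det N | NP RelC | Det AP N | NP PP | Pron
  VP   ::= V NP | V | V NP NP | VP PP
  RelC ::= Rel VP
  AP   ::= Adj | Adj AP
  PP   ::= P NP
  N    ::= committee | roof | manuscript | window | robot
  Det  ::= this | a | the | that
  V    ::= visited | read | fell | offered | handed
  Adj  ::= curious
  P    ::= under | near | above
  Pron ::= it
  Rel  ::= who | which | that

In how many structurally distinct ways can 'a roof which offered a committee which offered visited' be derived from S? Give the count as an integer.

The two bracketings:
[S [NP [NP [Det a] [N roof]] [RelC [Rel which] [VP [V offered] [NP [NP [Det a] [N committee]] [RelC [Rel which] [VP [V offered]]]]]]] [VP [V visited]]]
[S [NP [NP [NP [Det a] [N roof]] [RelC [Rel which] [VP [V offered] [NP [Det a] [N committee]]]]] [RelC [Rel which] [VP [V offered]]]] [VP [V visited]]]
The trees differ in how a recursive rule is bracketed over the same span.

2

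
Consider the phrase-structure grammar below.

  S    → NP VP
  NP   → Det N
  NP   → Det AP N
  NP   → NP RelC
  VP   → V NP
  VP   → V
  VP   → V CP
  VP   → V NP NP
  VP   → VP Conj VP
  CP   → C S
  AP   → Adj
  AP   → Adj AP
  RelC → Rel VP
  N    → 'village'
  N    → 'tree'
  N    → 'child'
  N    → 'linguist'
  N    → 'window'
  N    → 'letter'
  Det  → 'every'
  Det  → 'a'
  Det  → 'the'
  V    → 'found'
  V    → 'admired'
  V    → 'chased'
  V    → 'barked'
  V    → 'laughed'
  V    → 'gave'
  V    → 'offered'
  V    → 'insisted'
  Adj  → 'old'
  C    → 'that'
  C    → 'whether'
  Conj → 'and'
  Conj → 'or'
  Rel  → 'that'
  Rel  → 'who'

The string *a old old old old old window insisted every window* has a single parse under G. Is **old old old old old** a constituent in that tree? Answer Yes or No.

Yes

[S [NP [Det a] [AP [Adj old] [AP [Adj old] [AP [Adj old] [AP [Adj old] [AP [Adj old]]]]]] [N window]] [VP [V insisted] [NP [Det every] [N window]]]]
The words 'old old old old old' are exhaustively dominated by a single AP node (built by AP → Adj AP), so they form a constituent.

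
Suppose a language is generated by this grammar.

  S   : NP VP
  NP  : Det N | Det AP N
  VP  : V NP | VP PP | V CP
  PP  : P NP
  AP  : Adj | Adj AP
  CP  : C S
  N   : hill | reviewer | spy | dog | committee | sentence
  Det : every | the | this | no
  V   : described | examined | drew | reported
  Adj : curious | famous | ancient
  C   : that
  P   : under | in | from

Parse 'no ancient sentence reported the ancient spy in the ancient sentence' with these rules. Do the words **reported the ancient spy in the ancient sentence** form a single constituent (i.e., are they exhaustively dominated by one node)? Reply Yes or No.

[S [NP [Det no] [AP [Adj ancient]] [N sentence]] [VP [VP [V reported] [NP [Det the] [AP [Adj ancient]] [N spy]]] [PP [P in] [NP [Det the] [AP [Adj ancient]] [N sentence]]]]]
The words 'reported the ancient spy in the ancient sentence' are exhaustively dominated by a single VP node (built by VP → VP PP), so they form a constituent.

Yes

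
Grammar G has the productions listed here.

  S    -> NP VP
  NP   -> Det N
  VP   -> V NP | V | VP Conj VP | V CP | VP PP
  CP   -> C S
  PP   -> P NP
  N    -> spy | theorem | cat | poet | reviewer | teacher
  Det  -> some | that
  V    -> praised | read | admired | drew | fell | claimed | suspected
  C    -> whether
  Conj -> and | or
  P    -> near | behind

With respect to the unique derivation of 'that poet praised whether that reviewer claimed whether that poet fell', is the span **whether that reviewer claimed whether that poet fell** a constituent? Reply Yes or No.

Yes

[S [NP [Det that] [N poet]] [VP [V praised] [CP [C whether] [S [NP [Det that] [N reviewer]] [VP [V claimed] [CP [C whether] [S [NP [Det that] [N poet]] [VP [V fell]]]]]]]]]
The words 'whether that reviewer claimed whether that poet fell' are exhaustively dominated by a single CP node (built by CP → C S), so they form a constituent.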